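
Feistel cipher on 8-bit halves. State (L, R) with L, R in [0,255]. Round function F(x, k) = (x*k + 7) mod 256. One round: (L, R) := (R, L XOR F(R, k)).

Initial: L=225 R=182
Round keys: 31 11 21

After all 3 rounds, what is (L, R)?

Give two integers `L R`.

Round 1 (k=31): L=182 R=240
Round 2 (k=11): L=240 R=225
Round 3 (k=21): L=225 R=140

Answer: 225 140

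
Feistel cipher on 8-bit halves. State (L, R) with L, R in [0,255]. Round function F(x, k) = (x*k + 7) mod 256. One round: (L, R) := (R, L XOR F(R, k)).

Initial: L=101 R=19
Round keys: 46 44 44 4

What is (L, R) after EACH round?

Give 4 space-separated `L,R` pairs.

Round 1 (k=46): L=19 R=20
Round 2 (k=44): L=20 R=100
Round 3 (k=44): L=100 R=35
Round 4 (k=4): L=35 R=247

Answer: 19,20 20,100 100,35 35,247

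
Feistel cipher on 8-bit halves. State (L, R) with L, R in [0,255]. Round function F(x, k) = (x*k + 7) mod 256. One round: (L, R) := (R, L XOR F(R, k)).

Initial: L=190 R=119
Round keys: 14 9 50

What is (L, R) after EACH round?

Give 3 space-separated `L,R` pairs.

Round 1 (k=14): L=119 R=55
Round 2 (k=9): L=55 R=129
Round 3 (k=50): L=129 R=14

Answer: 119,55 55,129 129,14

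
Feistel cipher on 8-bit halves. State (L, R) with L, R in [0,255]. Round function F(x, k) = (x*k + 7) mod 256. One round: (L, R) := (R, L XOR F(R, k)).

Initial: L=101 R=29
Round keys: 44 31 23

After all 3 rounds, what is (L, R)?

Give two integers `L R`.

Round 1 (k=44): L=29 R=102
Round 2 (k=31): L=102 R=124
Round 3 (k=23): L=124 R=77

Answer: 124 77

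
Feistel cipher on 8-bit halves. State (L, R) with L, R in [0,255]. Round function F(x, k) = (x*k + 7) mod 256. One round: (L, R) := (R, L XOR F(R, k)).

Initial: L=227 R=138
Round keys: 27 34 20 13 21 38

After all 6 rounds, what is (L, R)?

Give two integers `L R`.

Round 1 (k=27): L=138 R=118
Round 2 (k=34): L=118 R=57
Round 3 (k=20): L=57 R=13
Round 4 (k=13): L=13 R=137
Round 5 (k=21): L=137 R=73
Round 6 (k=38): L=73 R=84

Answer: 73 84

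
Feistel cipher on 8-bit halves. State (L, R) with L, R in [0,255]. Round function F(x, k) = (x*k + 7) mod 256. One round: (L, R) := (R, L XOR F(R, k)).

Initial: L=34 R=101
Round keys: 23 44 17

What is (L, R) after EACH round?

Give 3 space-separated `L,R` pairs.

Round 1 (k=23): L=101 R=56
Round 2 (k=44): L=56 R=194
Round 3 (k=17): L=194 R=209

Answer: 101,56 56,194 194,209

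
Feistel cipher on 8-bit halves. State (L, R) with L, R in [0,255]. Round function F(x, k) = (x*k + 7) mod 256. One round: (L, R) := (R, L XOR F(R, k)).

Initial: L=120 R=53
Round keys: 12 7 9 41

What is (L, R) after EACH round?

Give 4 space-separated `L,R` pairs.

Answer: 53,251 251,209 209,155 155,11

Derivation:
Round 1 (k=12): L=53 R=251
Round 2 (k=7): L=251 R=209
Round 3 (k=9): L=209 R=155
Round 4 (k=41): L=155 R=11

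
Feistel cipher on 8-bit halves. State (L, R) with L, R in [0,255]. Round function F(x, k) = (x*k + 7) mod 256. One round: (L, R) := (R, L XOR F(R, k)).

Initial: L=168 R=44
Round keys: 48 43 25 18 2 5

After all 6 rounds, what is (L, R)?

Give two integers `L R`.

Round 1 (k=48): L=44 R=239
Round 2 (k=43): L=239 R=0
Round 3 (k=25): L=0 R=232
Round 4 (k=18): L=232 R=87
Round 5 (k=2): L=87 R=93
Round 6 (k=5): L=93 R=143

Answer: 93 143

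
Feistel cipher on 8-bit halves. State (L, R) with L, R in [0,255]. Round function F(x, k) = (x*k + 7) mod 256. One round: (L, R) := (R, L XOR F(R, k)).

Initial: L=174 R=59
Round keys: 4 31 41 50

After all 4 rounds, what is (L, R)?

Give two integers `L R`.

Round 1 (k=4): L=59 R=93
Round 2 (k=31): L=93 R=113
Round 3 (k=41): L=113 R=125
Round 4 (k=50): L=125 R=0

Answer: 125 0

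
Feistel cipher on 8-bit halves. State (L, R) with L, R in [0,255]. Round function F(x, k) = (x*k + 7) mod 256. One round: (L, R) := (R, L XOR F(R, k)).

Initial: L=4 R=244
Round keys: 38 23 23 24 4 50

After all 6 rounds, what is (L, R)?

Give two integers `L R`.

Answer: 127 210

Derivation:
Round 1 (k=38): L=244 R=59
Round 2 (k=23): L=59 R=160
Round 3 (k=23): L=160 R=92
Round 4 (k=24): L=92 R=7
Round 5 (k=4): L=7 R=127
Round 6 (k=50): L=127 R=210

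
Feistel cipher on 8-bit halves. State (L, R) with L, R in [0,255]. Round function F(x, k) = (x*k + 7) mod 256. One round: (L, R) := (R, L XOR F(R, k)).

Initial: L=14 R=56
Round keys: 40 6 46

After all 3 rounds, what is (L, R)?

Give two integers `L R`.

Round 1 (k=40): L=56 R=201
Round 2 (k=6): L=201 R=133
Round 3 (k=46): L=133 R=36

Answer: 133 36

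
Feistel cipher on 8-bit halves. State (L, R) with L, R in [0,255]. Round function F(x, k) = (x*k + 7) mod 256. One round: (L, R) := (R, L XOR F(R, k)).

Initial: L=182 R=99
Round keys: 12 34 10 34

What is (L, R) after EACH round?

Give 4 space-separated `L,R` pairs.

Answer: 99,29 29,130 130,6 6,81

Derivation:
Round 1 (k=12): L=99 R=29
Round 2 (k=34): L=29 R=130
Round 3 (k=10): L=130 R=6
Round 4 (k=34): L=6 R=81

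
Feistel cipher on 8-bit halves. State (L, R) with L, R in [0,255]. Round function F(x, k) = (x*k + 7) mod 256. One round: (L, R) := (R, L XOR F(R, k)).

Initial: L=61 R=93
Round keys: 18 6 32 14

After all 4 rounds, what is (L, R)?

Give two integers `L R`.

Round 1 (k=18): L=93 R=172
Round 2 (k=6): L=172 R=82
Round 3 (k=32): L=82 R=235
Round 4 (k=14): L=235 R=179

Answer: 235 179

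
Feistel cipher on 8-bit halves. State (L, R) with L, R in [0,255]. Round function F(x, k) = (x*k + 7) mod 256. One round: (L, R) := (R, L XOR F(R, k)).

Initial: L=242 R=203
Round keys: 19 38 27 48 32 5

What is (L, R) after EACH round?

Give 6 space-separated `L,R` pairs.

Answer: 203,234 234,8 8,53 53,255 255,210 210,222

Derivation:
Round 1 (k=19): L=203 R=234
Round 2 (k=38): L=234 R=8
Round 3 (k=27): L=8 R=53
Round 4 (k=48): L=53 R=255
Round 5 (k=32): L=255 R=210
Round 6 (k=5): L=210 R=222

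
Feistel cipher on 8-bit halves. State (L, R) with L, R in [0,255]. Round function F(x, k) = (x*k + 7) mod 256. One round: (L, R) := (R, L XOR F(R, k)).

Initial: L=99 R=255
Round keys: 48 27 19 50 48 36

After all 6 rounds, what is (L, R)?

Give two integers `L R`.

Answer: 184 238

Derivation:
Round 1 (k=48): L=255 R=180
Round 2 (k=27): L=180 R=252
Round 3 (k=19): L=252 R=15
Round 4 (k=50): L=15 R=9
Round 5 (k=48): L=9 R=184
Round 6 (k=36): L=184 R=238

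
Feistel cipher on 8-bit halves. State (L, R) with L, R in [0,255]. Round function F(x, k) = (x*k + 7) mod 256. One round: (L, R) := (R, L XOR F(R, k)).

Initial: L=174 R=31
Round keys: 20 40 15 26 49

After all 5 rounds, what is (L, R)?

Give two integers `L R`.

Round 1 (k=20): L=31 R=221
Round 2 (k=40): L=221 R=144
Round 3 (k=15): L=144 R=170
Round 4 (k=26): L=170 R=219
Round 5 (k=49): L=219 R=88

Answer: 219 88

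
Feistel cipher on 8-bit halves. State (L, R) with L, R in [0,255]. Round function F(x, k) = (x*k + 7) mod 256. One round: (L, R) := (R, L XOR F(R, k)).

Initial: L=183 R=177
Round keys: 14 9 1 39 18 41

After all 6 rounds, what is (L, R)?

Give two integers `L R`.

Round 1 (k=14): L=177 R=2
Round 2 (k=9): L=2 R=168
Round 3 (k=1): L=168 R=173
Round 4 (k=39): L=173 R=202
Round 5 (k=18): L=202 R=150
Round 6 (k=41): L=150 R=199

Answer: 150 199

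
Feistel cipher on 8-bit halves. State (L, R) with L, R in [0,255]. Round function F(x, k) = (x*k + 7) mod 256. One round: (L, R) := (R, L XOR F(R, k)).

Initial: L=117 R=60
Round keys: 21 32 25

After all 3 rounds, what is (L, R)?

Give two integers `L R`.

Round 1 (k=21): L=60 R=134
Round 2 (k=32): L=134 R=251
Round 3 (k=25): L=251 R=12

Answer: 251 12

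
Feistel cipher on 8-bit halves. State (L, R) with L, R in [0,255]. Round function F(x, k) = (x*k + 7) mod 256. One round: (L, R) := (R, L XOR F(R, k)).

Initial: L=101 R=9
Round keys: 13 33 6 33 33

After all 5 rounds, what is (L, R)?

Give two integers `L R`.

Answer: 98 13

Derivation:
Round 1 (k=13): L=9 R=25
Round 2 (k=33): L=25 R=73
Round 3 (k=6): L=73 R=164
Round 4 (k=33): L=164 R=98
Round 5 (k=33): L=98 R=13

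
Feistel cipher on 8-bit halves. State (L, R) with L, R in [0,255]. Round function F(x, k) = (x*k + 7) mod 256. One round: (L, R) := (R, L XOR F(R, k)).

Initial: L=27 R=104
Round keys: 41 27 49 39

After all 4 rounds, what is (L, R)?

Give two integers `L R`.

Round 1 (k=41): L=104 R=180
Round 2 (k=27): L=180 R=107
Round 3 (k=49): L=107 R=54
Round 4 (k=39): L=54 R=42

Answer: 54 42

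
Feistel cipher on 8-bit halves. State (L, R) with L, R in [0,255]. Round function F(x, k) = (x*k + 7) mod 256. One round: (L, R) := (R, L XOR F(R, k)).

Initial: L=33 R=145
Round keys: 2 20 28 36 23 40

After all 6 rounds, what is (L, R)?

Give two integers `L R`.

Round 1 (k=2): L=145 R=8
Round 2 (k=20): L=8 R=54
Round 3 (k=28): L=54 R=231
Round 4 (k=36): L=231 R=181
Round 5 (k=23): L=181 R=173
Round 6 (k=40): L=173 R=186

Answer: 173 186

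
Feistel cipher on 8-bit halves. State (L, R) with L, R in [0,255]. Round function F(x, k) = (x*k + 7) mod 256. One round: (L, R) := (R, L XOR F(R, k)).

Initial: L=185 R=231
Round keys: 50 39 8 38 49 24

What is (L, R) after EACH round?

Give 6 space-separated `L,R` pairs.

Round 1 (k=50): L=231 R=156
Round 2 (k=39): L=156 R=44
Round 3 (k=8): L=44 R=251
Round 4 (k=38): L=251 R=101
Round 5 (k=49): L=101 R=167
Round 6 (k=24): L=167 R=202

Answer: 231,156 156,44 44,251 251,101 101,167 167,202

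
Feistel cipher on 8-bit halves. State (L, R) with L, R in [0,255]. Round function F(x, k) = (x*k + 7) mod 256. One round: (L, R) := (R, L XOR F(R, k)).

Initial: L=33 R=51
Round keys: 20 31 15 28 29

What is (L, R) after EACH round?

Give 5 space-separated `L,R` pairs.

Answer: 51,34 34,22 22,115 115,141 141,115

Derivation:
Round 1 (k=20): L=51 R=34
Round 2 (k=31): L=34 R=22
Round 3 (k=15): L=22 R=115
Round 4 (k=28): L=115 R=141
Round 5 (k=29): L=141 R=115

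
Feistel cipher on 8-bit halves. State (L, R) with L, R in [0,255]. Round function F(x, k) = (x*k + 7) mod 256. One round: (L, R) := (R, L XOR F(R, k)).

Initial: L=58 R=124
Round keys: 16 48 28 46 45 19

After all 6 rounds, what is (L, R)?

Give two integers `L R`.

Answer: 145 90

Derivation:
Round 1 (k=16): L=124 R=253
Round 2 (k=48): L=253 R=11
Round 3 (k=28): L=11 R=198
Round 4 (k=46): L=198 R=144
Round 5 (k=45): L=144 R=145
Round 6 (k=19): L=145 R=90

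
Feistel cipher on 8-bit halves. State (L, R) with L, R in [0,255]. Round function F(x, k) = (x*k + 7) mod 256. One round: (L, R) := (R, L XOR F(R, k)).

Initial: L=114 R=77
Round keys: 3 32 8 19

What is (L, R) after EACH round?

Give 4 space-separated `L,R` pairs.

Answer: 77,156 156,202 202,203 203,210

Derivation:
Round 1 (k=3): L=77 R=156
Round 2 (k=32): L=156 R=202
Round 3 (k=8): L=202 R=203
Round 4 (k=19): L=203 R=210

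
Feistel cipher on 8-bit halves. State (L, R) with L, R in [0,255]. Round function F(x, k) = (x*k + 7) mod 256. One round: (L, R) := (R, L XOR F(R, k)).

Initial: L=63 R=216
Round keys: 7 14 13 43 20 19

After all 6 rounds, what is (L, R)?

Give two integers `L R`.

Round 1 (k=7): L=216 R=208
Round 2 (k=14): L=208 R=191
Round 3 (k=13): L=191 R=106
Round 4 (k=43): L=106 R=106
Round 5 (k=20): L=106 R=37
Round 6 (k=19): L=37 R=172

Answer: 37 172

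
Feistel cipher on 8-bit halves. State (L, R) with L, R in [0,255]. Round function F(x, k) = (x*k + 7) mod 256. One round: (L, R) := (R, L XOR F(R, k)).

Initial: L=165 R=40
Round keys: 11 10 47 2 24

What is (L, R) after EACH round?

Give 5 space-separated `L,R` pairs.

Answer: 40,26 26,35 35,110 110,192 192,105

Derivation:
Round 1 (k=11): L=40 R=26
Round 2 (k=10): L=26 R=35
Round 3 (k=47): L=35 R=110
Round 4 (k=2): L=110 R=192
Round 5 (k=24): L=192 R=105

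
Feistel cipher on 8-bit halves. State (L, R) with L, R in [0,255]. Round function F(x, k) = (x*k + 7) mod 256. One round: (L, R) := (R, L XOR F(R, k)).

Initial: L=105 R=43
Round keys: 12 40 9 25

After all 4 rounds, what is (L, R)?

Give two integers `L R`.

Answer: 1 92

Derivation:
Round 1 (k=12): L=43 R=98
Round 2 (k=40): L=98 R=124
Round 3 (k=9): L=124 R=1
Round 4 (k=25): L=1 R=92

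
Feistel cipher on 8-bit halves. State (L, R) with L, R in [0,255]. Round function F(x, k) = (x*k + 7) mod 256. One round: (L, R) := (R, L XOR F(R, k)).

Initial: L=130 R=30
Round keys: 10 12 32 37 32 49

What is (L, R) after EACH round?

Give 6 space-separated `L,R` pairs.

Answer: 30,177 177,77 77,22 22,120 120,17 17,48

Derivation:
Round 1 (k=10): L=30 R=177
Round 2 (k=12): L=177 R=77
Round 3 (k=32): L=77 R=22
Round 4 (k=37): L=22 R=120
Round 5 (k=32): L=120 R=17
Round 6 (k=49): L=17 R=48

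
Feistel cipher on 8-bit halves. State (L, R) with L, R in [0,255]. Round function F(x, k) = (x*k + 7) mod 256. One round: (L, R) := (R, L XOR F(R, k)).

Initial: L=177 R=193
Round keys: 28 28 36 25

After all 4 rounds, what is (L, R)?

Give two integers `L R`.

Answer: 45 82

Derivation:
Round 1 (k=28): L=193 R=146
Round 2 (k=28): L=146 R=62
Round 3 (k=36): L=62 R=45
Round 4 (k=25): L=45 R=82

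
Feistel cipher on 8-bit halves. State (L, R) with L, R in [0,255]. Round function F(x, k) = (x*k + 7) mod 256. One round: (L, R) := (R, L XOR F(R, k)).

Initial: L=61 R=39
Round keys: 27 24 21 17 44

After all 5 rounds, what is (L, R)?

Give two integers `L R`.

Round 1 (k=27): L=39 R=25
Round 2 (k=24): L=25 R=120
Round 3 (k=21): L=120 R=198
Round 4 (k=17): L=198 R=85
Round 5 (k=44): L=85 R=101

Answer: 85 101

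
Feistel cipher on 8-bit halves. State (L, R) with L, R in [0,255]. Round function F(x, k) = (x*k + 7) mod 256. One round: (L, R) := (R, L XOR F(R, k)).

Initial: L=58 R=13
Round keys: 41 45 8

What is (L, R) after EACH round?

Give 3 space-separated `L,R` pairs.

Round 1 (k=41): L=13 R=38
Round 2 (k=45): L=38 R=184
Round 3 (k=8): L=184 R=225

Answer: 13,38 38,184 184,225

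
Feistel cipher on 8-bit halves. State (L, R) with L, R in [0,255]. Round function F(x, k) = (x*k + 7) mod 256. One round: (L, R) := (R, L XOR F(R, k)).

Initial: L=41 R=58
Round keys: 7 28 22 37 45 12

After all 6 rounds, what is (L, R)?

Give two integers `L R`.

Answer: 117 242

Derivation:
Round 1 (k=7): L=58 R=180
Round 2 (k=28): L=180 R=141
Round 3 (k=22): L=141 R=145
Round 4 (k=37): L=145 R=113
Round 5 (k=45): L=113 R=117
Round 6 (k=12): L=117 R=242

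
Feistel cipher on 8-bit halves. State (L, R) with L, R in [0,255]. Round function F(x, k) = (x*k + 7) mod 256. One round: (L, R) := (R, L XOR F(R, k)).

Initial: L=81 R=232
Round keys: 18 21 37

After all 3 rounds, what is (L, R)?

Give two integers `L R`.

Answer: 109 206

Derivation:
Round 1 (k=18): L=232 R=6
Round 2 (k=21): L=6 R=109
Round 3 (k=37): L=109 R=206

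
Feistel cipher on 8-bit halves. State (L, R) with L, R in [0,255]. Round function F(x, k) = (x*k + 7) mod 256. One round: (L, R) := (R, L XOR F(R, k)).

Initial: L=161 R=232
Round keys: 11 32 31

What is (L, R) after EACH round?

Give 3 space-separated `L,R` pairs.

Round 1 (k=11): L=232 R=94
Round 2 (k=32): L=94 R=47
Round 3 (k=31): L=47 R=230

Answer: 232,94 94,47 47,230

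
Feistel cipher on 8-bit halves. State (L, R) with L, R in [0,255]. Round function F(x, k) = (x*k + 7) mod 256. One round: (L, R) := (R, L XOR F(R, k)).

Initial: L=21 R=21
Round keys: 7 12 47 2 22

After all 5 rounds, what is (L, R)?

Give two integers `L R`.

Round 1 (k=7): L=21 R=143
Round 2 (k=12): L=143 R=174
Round 3 (k=47): L=174 R=118
Round 4 (k=2): L=118 R=93
Round 5 (k=22): L=93 R=115

Answer: 93 115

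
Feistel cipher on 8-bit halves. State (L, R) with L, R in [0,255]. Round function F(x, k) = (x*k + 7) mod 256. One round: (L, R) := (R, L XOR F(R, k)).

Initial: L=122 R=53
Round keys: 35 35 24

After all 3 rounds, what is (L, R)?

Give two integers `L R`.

Answer: 14 107

Derivation:
Round 1 (k=35): L=53 R=60
Round 2 (k=35): L=60 R=14
Round 3 (k=24): L=14 R=107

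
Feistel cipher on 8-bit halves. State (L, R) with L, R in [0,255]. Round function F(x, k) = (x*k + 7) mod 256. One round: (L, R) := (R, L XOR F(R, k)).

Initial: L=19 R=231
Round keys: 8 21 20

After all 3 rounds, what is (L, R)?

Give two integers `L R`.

Answer: 68 123

Derivation:
Round 1 (k=8): L=231 R=44
Round 2 (k=21): L=44 R=68
Round 3 (k=20): L=68 R=123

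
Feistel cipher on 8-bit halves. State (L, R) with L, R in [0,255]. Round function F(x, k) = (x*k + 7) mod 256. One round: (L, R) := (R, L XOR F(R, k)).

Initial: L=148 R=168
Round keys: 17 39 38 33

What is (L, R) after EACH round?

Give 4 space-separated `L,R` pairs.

Round 1 (k=17): L=168 R=187
Round 2 (k=39): L=187 R=44
Round 3 (k=38): L=44 R=52
Round 4 (k=33): L=52 R=151

Answer: 168,187 187,44 44,52 52,151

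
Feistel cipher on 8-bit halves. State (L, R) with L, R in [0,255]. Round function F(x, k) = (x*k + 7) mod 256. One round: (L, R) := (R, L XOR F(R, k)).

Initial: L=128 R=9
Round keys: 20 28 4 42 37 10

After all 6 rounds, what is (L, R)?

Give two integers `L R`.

Answer: 236 66

Derivation:
Round 1 (k=20): L=9 R=59
Round 2 (k=28): L=59 R=114
Round 3 (k=4): L=114 R=244
Round 4 (k=42): L=244 R=125
Round 5 (k=37): L=125 R=236
Round 6 (k=10): L=236 R=66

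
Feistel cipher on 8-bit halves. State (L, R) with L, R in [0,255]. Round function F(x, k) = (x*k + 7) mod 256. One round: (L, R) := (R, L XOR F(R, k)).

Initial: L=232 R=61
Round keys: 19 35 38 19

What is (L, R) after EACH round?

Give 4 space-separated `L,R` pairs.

Answer: 61,102 102,196 196,121 121,198

Derivation:
Round 1 (k=19): L=61 R=102
Round 2 (k=35): L=102 R=196
Round 3 (k=38): L=196 R=121
Round 4 (k=19): L=121 R=198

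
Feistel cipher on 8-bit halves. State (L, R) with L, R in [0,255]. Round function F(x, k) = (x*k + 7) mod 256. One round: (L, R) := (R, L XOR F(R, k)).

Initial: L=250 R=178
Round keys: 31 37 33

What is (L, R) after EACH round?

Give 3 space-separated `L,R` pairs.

Answer: 178,111 111,160 160,200

Derivation:
Round 1 (k=31): L=178 R=111
Round 2 (k=37): L=111 R=160
Round 3 (k=33): L=160 R=200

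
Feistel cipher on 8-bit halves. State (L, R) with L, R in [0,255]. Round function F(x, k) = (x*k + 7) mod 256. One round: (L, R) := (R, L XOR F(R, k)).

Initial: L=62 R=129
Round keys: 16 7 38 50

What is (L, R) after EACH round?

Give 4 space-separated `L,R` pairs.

Answer: 129,41 41,167 167,248 248,208

Derivation:
Round 1 (k=16): L=129 R=41
Round 2 (k=7): L=41 R=167
Round 3 (k=38): L=167 R=248
Round 4 (k=50): L=248 R=208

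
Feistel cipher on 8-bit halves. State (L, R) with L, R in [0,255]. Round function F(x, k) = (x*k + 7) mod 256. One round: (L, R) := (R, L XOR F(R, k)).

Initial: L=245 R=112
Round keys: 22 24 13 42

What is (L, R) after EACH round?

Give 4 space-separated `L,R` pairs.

Round 1 (k=22): L=112 R=82
Round 2 (k=24): L=82 R=199
Round 3 (k=13): L=199 R=112
Round 4 (k=42): L=112 R=160

Answer: 112,82 82,199 199,112 112,160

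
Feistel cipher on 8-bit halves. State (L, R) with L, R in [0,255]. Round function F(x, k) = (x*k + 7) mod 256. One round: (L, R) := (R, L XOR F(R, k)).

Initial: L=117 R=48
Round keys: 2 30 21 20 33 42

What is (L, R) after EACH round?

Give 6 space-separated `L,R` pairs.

Round 1 (k=2): L=48 R=18
Round 2 (k=30): L=18 R=19
Round 3 (k=21): L=19 R=132
Round 4 (k=20): L=132 R=68
Round 5 (k=33): L=68 R=79
Round 6 (k=42): L=79 R=185

Answer: 48,18 18,19 19,132 132,68 68,79 79,185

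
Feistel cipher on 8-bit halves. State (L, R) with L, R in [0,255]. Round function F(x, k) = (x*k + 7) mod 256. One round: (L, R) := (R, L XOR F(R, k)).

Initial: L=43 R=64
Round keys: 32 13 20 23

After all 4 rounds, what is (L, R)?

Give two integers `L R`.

Answer: 111 3

Derivation:
Round 1 (k=32): L=64 R=44
Round 2 (k=13): L=44 R=3
Round 3 (k=20): L=3 R=111
Round 4 (k=23): L=111 R=3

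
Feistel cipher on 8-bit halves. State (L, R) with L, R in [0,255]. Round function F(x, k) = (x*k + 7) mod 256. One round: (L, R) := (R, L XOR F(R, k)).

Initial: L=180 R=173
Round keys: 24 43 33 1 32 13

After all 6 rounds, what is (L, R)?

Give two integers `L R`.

Answer: 152 116

Derivation:
Round 1 (k=24): L=173 R=139
Round 2 (k=43): L=139 R=205
Round 3 (k=33): L=205 R=255
Round 4 (k=1): L=255 R=203
Round 5 (k=32): L=203 R=152
Round 6 (k=13): L=152 R=116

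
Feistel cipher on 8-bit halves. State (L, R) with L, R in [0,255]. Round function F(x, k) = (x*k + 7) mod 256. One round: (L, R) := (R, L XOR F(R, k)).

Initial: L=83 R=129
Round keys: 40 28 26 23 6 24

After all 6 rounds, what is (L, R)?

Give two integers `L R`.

Round 1 (k=40): L=129 R=124
Round 2 (k=28): L=124 R=22
Round 3 (k=26): L=22 R=63
Round 4 (k=23): L=63 R=166
Round 5 (k=6): L=166 R=212
Round 6 (k=24): L=212 R=65

Answer: 212 65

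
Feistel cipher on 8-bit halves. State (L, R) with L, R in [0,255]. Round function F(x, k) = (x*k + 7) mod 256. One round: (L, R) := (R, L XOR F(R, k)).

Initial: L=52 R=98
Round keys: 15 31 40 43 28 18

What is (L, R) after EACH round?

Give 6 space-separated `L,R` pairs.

Round 1 (k=15): L=98 R=241
Round 2 (k=31): L=241 R=84
Round 3 (k=40): L=84 R=214
Round 4 (k=43): L=214 R=173
Round 5 (k=28): L=173 R=37
Round 6 (k=18): L=37 R=12

Answer: 98,241 241,84 84,214 214,173 173,37 37,12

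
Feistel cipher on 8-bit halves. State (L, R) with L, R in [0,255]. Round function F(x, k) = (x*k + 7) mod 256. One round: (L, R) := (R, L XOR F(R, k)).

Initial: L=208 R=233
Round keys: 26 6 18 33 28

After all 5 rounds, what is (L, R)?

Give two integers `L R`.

Round 1 (k=26): L=233 R=97
Round 2 (k=6): L=97 R=164
Round 3 (k=18): L=164 R=238
Round 4 (k=33): L=238 R=17
Round 5 (k=28): L=17 R=13

Answer: 17 13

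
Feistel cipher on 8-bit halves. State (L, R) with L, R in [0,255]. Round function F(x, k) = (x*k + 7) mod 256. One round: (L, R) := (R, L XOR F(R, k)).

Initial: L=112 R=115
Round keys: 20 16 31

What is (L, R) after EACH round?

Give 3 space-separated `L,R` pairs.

Answer: 115,115 115,68 68,48

Derivation:
Round 1 (k=20): L=115 R=115
Round 2 (k=16): L=115 R=68
Round 3 (k=31): L=68 R=48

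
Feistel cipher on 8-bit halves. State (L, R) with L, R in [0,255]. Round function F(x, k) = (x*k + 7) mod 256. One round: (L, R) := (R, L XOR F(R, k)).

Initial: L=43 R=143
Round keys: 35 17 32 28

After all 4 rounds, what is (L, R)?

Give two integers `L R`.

Answer: 152 158

Derivation:
Round 1 (k=35): L=143 R=191
Round 2 (k=17): L=191 R=57
Round 3 (k=32): L=57 R=152
Round 4 (k=28): L=152 R=158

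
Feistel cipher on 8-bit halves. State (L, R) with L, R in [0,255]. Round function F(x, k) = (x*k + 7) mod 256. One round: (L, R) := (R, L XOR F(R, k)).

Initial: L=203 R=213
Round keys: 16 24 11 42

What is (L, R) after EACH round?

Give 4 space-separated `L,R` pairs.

Answer: 213,156 156,114 114,113 113,227

Derivation:
Round 1 (k=16): L=213 R=156
Round 2 (k=24): L=156 R=114
Round 3 (k=11): L=114 R=113
Round 4 (k=42): L=113 R=227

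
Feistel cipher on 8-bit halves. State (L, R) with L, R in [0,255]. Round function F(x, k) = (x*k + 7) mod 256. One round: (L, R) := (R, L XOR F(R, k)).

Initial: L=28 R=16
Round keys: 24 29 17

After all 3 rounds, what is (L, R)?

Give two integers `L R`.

Round 1 (k=24): L=16 R=155
Round 2 (k=29): L=155 R=134
Round 3 (k=17): L=134 R=118

Answer: 134 118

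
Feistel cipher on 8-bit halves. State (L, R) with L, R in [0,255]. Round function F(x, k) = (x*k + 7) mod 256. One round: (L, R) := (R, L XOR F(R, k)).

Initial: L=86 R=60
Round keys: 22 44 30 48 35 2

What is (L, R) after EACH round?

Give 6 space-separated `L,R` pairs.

Answer: 60,121 121,239 239,112 112,232 232,207 207,77

Derivation:
Round 1 (k=22): L=60 R=121
Round 2 (k=44): L=121 R=239
Round 3 (k=30): L=239 R=112
Round 4 (k=48): L=112 R=232
Round 5 (k=35): L=232 R=207
Round 6 (k=2): L=207 R=77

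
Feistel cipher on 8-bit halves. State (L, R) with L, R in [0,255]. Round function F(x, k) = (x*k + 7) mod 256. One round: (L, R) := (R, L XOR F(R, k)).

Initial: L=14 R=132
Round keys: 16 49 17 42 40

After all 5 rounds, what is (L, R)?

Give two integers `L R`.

Answer: 223 93

Derivation:
Round 1 (k=16): L=132 R=73
Round 2 (k=49): L=73 R=132
Round 3 (k=17): L=132 R=130
Round 4 (k=42): L=130 R=223
Round 5 (k=40): L=223 R=93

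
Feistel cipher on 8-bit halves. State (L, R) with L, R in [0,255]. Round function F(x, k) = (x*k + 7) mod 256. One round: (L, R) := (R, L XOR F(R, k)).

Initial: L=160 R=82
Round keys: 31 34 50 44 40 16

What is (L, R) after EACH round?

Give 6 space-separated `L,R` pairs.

Answer: 82,85 85,3 3,200 200,100 100,111 111,147

Derivation:
Round 1 (k=31): L=82 R=85
Round 2 (k=34): L=85 R=3
Round 3 (k=50): L=3 R=200
Round 4 (k=44): L=200 R=100
Round 5 (k=40): L=100 R=111
Round 6 (k=16): L=111 R=147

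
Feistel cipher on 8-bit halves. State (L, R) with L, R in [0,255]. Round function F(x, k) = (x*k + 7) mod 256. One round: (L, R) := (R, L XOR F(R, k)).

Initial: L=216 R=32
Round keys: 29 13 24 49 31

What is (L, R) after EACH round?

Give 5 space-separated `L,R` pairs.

Round 1 (k=29): L=32 R=127
Round 2 (k=13): L=127 R=90
Round 3 (k=24): L=90 R=8
Round 4 (k=49): L=8 R=213
Round 5 (k=31): L=213 R=218

Answer: 32,127 127,90 90,8 8,213 213,218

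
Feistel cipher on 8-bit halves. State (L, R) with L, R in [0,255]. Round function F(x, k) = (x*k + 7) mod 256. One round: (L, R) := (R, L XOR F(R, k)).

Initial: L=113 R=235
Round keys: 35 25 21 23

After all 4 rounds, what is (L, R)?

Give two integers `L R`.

Answer: 143 179

Derivation:
Round 1 (k=35): L=235 R=89
Round 2 (k=25): L=89 R=83
Round 3 (k=21): L=83 R=143
Round 4 (k=23): L=143 R=179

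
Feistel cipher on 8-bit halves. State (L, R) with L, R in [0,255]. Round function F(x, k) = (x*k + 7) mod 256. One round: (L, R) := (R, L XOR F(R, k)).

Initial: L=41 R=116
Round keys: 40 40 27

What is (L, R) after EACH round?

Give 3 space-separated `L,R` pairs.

Round 1 (k=40): L=116 R=14
Round 2 (k=40): L=14 R=67
Round 3 (k=27): L=67 R=22

Answer: 116,14 14,67 67,22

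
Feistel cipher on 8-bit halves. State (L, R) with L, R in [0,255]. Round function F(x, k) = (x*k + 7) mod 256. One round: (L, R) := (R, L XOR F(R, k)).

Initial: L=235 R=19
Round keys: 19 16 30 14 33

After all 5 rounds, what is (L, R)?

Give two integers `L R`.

Answer: 91 102

Derivation:
Round 1 (k=19): L=19 R=155
Round 2 (k=16): L=155 R=164
Round 3 (k=30): L=164 R=164
Round 4 (k=14): L=164 R=91
Round 5 (k=33): L=91 R=102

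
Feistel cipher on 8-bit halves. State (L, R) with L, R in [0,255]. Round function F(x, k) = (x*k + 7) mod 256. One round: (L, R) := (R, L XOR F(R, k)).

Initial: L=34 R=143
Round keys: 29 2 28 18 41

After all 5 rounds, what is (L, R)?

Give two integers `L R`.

Round 1 (k=29): L=143 R=24
Round 2 (k=2): L=24 R=184
Round 3 (k=28): L=184 R=63
Round 4 (k=18): L=63 R=205
Round 5 (k=41): L=205 R=227

Answer: 205 227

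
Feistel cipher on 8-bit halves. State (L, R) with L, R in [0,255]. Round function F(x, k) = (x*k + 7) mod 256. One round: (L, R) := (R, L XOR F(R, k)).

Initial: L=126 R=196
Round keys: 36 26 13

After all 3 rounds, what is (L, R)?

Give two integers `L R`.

Round 1 (k=36): L=196 R=233
Round 2 (k=26): L=233 R=117
Round 3 (k=13): L=117 R=17

Answer: 117 17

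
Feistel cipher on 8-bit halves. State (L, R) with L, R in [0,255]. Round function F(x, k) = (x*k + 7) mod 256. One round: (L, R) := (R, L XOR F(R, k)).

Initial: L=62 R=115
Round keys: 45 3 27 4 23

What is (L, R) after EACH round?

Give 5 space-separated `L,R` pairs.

Round 1 (k=45): L=115 R=0
Round 2 (k=3): L=0 R=116
Round 3 (k=27): L=116 R=67
Round 4 (k=4): L=67 R=103
Round 5 (k=23): L=103 R=11

Answer: 115,0 0,116 116,67 67,103 103,11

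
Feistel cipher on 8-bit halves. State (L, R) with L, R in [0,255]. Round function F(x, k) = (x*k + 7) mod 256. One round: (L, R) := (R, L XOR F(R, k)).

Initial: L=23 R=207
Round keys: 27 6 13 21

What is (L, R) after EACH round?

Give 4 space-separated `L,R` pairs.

Round 1 (k=27): L=207 R=203
Round 2 (k=6): L=203 R=6
Round 3 (k=13): L=6 R=158
Round 4 (k=21): L=158 R=251

Answer: 207,203 203,6 6,158 158,251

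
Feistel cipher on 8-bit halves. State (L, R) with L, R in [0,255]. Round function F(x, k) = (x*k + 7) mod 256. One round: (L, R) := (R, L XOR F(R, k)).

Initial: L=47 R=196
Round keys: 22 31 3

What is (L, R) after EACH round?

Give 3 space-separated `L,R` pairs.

Answer: 196,240 240,211 211,112

Derivation:
Round 1 (k=22): L=196 R=240
Round 2 (k=31): L=240 R=211
Round 3 (k=3): L=211 R=112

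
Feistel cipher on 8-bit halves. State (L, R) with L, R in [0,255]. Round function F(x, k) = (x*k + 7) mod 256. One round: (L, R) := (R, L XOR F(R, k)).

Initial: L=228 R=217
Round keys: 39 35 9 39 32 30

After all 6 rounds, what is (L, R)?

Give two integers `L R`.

Round 1 (k=39): L=217 R=242
Round 2 (k=35): L=242 R=196
Round 3 (k=9): L=196 R=25
Round 4 (k=39): L=25 R=18
Round 5 (k=32): L=18 R=94
Round 6 (k=30): L=94 R=25

Answer: 94 25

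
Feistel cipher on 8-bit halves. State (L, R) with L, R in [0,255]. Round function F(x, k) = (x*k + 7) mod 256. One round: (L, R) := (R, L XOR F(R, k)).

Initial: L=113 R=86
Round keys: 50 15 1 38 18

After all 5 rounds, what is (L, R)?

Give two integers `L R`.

Round 1 (k=50): L=86 R=162
Round 2 (k=15): L=162 R=211
Round 3 (k=1): L=211 R=120
Round 4 (k=38): L=120 R=4
Round 5 (k=18): L=4 R=55

Answer: 4 55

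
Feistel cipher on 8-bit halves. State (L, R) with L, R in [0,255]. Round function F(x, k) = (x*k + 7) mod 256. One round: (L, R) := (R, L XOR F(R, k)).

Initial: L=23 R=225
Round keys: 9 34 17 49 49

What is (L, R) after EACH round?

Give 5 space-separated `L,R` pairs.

Round 1 (k=9): L=225 R=231
Round 2 (k=34): L=231 R=84
Round 3 (k=17): L=84 R=124
Round 4 (k=49): L=124 R=151
Round 5 (k=49): L=151 R=146

Answer: 225,231 231,84 84,124 124,151 151,146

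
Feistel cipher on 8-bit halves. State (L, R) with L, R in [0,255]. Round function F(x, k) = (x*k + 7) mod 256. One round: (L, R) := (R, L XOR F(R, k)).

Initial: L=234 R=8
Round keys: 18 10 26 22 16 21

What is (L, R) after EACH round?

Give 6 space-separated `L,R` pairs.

Round 1 (k=18): L=8 R=125
Round 2 (k=10): L=125 R=225
Round 3 (k=26): L=225 R=156
Round 4 (k=22): L=156 R=142
Round 5 (k=16): L=142 R=123
Round 6 (k=21): L=123 R=144

Answer: 8,125 125,225 225,156 156,142 142,123 123,144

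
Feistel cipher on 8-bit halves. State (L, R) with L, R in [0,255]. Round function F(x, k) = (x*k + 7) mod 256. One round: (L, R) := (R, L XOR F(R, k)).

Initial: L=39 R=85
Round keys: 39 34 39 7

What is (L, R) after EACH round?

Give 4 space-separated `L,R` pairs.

Answer: 85,221 221,52 52,46 46,125

Derivation:
Round 1 (k=39): L=85 R=221
Round 2 (k=34): L=221 R=52
Round 3 (k=39): L=52 R=46
Round 4 (k=7): L=46 R=125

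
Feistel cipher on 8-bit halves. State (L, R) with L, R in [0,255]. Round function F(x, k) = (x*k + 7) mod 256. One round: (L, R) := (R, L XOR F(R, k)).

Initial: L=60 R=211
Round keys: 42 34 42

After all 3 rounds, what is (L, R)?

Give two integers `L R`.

Answer: 138 50

Derivation:
Round 1 (k=42): L=211 R=153
Round 2 (k=34): L=153 R=138
Round 3 (k=42): L=138 R=50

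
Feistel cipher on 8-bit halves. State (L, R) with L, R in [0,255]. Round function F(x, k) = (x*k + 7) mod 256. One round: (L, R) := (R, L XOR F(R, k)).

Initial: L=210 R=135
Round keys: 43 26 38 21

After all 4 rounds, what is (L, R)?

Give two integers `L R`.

Round 1 (k=43): L=135 R=102
Round 2 (k=26): L=102 R=228
Round 3 (k=38): L=228 R=185
Round 4 (k=21): L=185 R=208

Answer: 185 208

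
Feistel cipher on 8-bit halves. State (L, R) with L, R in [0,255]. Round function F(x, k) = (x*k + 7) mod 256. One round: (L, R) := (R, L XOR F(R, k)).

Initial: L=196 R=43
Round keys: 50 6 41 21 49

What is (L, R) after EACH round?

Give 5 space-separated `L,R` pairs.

Answer: 43,169 169,214 214,228 228,109 109,0

Derivation:
Round 1 (k=50): L=43 R=169
Round 2 (k=6): L=169 R=214
Round 3 (k=41): L=214 R=228
Round 4 (k=21): L=228 R=109
Round 5 (k=49): L=109 R=0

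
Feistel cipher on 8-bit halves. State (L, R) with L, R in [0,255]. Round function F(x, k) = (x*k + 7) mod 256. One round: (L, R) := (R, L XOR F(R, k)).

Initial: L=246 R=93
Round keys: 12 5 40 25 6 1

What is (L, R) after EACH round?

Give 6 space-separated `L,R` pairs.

Round 1 (k=12): L=93 R=149
Round 2 (k=5): L=149 R=173
Round 3 (k=40): L=173 R=154
Round 4 (k=25): L=154 R=188
Round 5 (k=6): L=188 R=245
Round 6 (k=1): L=245 R=64

Answer: 93,149 149,173 173,154 154,188 188,245 245,64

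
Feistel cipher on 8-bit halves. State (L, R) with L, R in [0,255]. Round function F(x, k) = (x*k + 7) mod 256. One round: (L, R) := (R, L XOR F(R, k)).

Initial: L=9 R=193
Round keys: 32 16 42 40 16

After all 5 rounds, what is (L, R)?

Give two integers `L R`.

Round 1 (k=32): L=193 R=46
Round 2 (k=16): L=46 R=38
Round 3 (k=42): L=38 R=109
Round 4 (k=40): L=109 R=41
Round 5 (k=16): L=41 R=250

Answer: 41 250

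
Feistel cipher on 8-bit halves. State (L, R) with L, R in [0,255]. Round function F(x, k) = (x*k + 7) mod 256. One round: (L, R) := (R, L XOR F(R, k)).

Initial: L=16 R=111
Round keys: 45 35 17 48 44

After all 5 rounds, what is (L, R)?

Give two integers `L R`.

Round 1 (k=45): L=111 R=154
Round 2 (k=35): L=154 R=122
Round 3 (k=17): L=122 R=187
Round 4 (k=48): L=187 R=109
Round 5 (k=44): L=109 R=120

Answer: 109 120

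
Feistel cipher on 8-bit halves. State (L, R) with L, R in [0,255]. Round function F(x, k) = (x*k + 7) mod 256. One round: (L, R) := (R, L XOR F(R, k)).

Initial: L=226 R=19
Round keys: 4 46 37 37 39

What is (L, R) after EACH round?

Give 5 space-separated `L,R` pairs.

Answer: 19,177 177,198 198,20 20,45 45,246

Derivation:
Round 1 (k=4): L=19 R=177
Round 2 (k=46): L=177 R=198
Round 3 (k=37): L=198 R=20
Round 4 (k=37): L=20 R=45
Round 5 (k=39): L=45 R=246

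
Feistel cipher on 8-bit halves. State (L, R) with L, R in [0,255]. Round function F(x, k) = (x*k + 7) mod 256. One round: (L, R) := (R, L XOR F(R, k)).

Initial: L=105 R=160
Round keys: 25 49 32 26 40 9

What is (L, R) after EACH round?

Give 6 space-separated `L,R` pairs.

Answer: 160,206 206,213 213,105 105,100 100,206 206,33

Derivation:
Round 1 (k=25): L=160 R=206
Round 2 (k=49): L=206 R=213
Round 3 (k=32): L=213 R=105
Round 4 (k=26): L=105 R=100
Round 5 (k=40): L=100 R=206
Round 6 (k=9): L=206 R=33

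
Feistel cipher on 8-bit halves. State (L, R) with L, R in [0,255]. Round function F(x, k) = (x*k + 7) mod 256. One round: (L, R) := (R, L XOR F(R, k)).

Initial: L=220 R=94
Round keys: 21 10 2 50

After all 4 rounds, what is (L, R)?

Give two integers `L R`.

Round 1 (k=21): L=94 R=97
Round 2 (k=10): L=97 R=143
Round 3 (k=2): L=143 R=68
Round 4 (k=50): L=68 R=192

Answer: 68 192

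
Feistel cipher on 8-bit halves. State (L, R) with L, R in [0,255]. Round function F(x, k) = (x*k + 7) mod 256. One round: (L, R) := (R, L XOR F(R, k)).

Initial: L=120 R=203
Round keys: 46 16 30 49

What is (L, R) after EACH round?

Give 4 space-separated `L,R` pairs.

Round 1 (k=46): L=203 R=249
Round 2 (k=16): L=249 R=92
Round 3 (k=30): L=92 R=54
Round 4 (k=49): L=54 R=1

Answer: 203,249 249,92 92,54 54,1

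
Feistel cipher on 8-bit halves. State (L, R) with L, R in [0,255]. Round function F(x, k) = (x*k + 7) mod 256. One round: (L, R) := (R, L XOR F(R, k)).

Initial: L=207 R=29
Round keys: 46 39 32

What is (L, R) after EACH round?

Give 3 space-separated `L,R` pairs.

Answer: 29,242 242,248 248,245

Derivation:
Round 1 (k=46): L=29 R=242
Round 2 (k=39): L=242 R=248
Round 3 (k=32): L=248 R=245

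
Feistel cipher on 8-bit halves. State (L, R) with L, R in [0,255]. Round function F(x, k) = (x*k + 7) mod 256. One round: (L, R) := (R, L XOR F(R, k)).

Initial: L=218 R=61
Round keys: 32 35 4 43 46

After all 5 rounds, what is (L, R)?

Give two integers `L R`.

Round 1 (k=32): L=61 R=125
Round 2 (k=35): L=125 R=35
Round 3 (k=4): L=35 R=238
Round 4 (k=43): L=238 R=34
Round 5 (k=46): L=34 R=205

Answer: 34 205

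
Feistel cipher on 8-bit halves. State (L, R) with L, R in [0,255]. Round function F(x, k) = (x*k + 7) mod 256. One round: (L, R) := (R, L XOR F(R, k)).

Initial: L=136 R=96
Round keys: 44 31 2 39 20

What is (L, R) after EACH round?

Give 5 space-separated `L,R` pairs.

Round 1 (k=44): L=96 R=15
Round 2 (k=31): L=15 R=184
Round 3 (k=2): L=184 R=120
Round 4 (k=39): L=120 R=247
Round 5 (k=20): L=247 R=43

Answer: 96,15 15,184 184,120 120,247 247,43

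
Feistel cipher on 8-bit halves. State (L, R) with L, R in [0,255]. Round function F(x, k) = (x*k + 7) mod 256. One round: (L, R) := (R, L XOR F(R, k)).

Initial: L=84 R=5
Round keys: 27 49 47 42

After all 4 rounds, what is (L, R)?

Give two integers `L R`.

Answer: 217 101

Derivation:
Round 1 (k=27): L=5 R=218
Round 2 (k=49): L=218 R=196
Round 3 (k=47): L=196 R=217
Round 4 (k=42): L=217 R=101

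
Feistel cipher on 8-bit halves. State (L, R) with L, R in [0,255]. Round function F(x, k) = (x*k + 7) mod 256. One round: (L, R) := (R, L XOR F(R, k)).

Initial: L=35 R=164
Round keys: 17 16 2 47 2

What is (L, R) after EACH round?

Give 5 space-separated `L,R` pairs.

Round 1 (k=17): L=164 R=200
Round 2 (k=16): L=200 R=35
Round 3 (k=2): L=35 R=133
Round 4 (k=47): L=133 R=81
Round 5 (k=2): L=81 R=44

Answer: 164,200 200,35 35,133 133,81 81,44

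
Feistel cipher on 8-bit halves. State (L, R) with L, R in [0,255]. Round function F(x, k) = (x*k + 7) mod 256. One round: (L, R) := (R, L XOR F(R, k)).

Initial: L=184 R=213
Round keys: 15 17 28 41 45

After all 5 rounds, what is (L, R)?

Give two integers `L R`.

Answer: 168 2

Derivation:
Round 1 (k=15): L=213 R=58
Round 2 (k=17): L=58 R=52
Round 3 (k=28): L=52 R=141
Round 4 (k=41): L=141 R=168
Round 5 (k=45): L=168 R=2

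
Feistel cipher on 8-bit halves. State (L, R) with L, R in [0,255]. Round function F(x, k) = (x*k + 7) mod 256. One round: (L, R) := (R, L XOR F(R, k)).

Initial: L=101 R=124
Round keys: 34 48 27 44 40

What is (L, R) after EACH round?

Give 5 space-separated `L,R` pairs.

Round 1 (k=34): L=124 R=26
Round 2 (k=48): L=26 R=155
Round 3 (k=27): L=155 R=122
Round 4 (k=44): L=122 R=100
Round 5 (k=40): L=100 R=221

Answer: 124,26 26,155 155,122 122,100 100,221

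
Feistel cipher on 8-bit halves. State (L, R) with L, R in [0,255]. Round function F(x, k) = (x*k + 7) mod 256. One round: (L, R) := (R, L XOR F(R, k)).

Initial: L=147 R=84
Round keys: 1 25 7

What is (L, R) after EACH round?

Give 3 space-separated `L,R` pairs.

Answer: 84,200 200,219 219,204

Derivation:
Round 1 (k=1): L=84 R=200
Round 2 (k=25): L=200 R=219
Round 3 (k=7): L=219 R=204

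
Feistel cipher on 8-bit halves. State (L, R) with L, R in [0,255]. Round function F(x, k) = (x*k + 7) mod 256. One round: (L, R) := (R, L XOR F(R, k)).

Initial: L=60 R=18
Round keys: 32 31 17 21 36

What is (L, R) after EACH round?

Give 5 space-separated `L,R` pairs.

Round 1 (k=32): L=18 R=123
Round 2 (k=31): L=123 R=254
Round 3 (k=17): L=254 R=158
Round 4 (k=21): L=158 R=3
Round 5 (k=36): L=3 R=237

Answer: 18,123 123,254 254,158 158,3 3,237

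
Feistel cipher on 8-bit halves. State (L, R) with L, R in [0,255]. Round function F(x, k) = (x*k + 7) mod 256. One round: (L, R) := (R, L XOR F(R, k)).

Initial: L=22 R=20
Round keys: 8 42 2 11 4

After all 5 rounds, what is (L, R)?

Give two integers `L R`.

Round 1 (k=8): L=20 R=177
Round 2 (k=42): L=177 R=5
Round 3 (k=2): L=5 R=160
Round 4 (k=11): L=160 R=226
Round 5 (k=4): L=226 R=47

Answer: 226 47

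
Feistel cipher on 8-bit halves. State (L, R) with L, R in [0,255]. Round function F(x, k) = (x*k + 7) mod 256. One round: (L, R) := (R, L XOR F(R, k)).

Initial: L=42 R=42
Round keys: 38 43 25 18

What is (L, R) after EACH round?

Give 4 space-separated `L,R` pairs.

Round 1 (k=38): L=42 R=105
Round 2 (k=43): L=105 R=128
Round 3 (k=25): L=128 R=238
Round 4 (k=18): L=238 R=67

Answer: 42,105 105,128 128,238 238,67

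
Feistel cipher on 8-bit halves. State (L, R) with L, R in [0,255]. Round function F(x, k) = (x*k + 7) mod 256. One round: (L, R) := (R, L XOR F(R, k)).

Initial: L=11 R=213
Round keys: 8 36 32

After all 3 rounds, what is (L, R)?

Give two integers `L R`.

Round 1 (k=8): L=213 R=164
Round 2 (k=36): L=164 R=194
Round 3 (k=32): L=194 R=227

Answer: 194 227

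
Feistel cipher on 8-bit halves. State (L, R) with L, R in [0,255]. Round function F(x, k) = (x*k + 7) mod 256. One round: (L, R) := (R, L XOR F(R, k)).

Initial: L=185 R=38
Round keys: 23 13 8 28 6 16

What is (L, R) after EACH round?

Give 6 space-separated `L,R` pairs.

Round 1 (k=23): L=38 R=200
Round 2 (k=13): L=200 R=9
Round 3 (k=8): L=9 R=135
Round 4 (k=28): L=135 R=194
Round 5 (k=6): L=194 R=20
Round 6 (k=16): L=20 R=133

Answer: 38,200 200,9 9,135 135,194 194,20 20,133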